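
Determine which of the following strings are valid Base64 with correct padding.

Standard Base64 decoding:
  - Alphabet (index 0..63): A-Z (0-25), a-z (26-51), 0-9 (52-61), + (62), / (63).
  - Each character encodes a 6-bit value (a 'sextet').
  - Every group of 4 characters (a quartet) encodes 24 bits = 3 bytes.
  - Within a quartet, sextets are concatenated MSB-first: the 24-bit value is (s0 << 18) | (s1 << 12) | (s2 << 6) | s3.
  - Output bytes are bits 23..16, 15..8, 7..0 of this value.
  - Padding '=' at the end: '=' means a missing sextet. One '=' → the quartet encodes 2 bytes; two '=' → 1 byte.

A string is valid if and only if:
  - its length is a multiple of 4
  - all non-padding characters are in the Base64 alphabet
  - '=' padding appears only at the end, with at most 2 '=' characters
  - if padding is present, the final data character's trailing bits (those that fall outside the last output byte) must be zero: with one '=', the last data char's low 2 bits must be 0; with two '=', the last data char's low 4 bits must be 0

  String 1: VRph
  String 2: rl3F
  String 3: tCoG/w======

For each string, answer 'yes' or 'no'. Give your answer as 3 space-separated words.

String 1: 'VRph' → valid
String 2: 'rl3F' → valid
String 3: 'tCoG/w======' → invalid (6 pad chars (max 2))

Answer: yes yes no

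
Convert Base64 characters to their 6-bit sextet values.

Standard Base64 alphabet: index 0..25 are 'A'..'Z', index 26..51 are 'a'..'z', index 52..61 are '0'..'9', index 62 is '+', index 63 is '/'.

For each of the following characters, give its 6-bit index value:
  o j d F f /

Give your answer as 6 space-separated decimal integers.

Answer: 40 35 29 5 31 63

Derivation:
'o': a..z range, 26 + ord('o') − ord('a') = 40
'j': a..z range, 26 + ord('j') − ord('a') = 35
'd': a..z range, 26 + ord('d') − ord('a') = 29
'F': A..Z range, ord('F') − ord('A') = 5
'f': a..z range, 26 + ord('f') − ord('a') = 31
'/': index 63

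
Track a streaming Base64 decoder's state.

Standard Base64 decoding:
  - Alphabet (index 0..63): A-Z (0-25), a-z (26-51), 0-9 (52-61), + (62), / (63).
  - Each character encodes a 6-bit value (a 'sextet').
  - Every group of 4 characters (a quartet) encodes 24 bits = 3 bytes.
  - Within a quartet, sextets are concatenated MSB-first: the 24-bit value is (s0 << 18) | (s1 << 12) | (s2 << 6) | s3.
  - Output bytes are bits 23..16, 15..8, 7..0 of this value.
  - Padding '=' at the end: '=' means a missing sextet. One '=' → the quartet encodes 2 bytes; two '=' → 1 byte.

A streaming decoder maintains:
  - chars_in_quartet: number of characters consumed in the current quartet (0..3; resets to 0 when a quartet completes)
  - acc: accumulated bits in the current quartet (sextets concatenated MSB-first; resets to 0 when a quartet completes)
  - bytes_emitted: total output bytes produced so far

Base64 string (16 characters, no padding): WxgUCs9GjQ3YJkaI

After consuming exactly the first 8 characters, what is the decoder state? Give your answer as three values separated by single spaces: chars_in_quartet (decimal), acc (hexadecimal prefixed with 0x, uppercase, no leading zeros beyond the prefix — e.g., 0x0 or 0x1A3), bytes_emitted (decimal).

After char 0 ('W'=22): chars_in_quartet=1 acc=0x16 bytes_emitted=0
After char 1 ('x'=49): chars_in_quartet=2 acc=0x5B1 bytes_emitted=0
After char 2 ('g'=32): chars_in_quartet=3 acc=0x16C60 bytes_emitted=0
After char 3 ('U'=20): chars_in_quartet=4 acc=0x5B1814 -> emit 5B 18 14, reset; bytes_emitted=3
After char 4 ('C'=2): chars_in_quartet=1 acc=0x2 bytes_emitted=3
After char 5 ('s'=44): chars_in_quartet=2 acc=0xAC bytes_emitted=3
After char 6 ('9'=61): chars_in_quartet=3 acc=0x2B3D bytes_emitted=3
After char 7 ('G'=6): chars_in_quartet=4 acc=0xACF46 -> emit 0A CF 46, reset; bytes_emitted=6

Answer: 0 0x0 6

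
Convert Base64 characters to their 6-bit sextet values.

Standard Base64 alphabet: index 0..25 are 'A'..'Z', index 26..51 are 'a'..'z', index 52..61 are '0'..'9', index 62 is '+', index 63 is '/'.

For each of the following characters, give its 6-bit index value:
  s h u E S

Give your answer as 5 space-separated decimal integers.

Answer: 44 33 46 4 18

Derivation:
's': a..z range, 26 + ord('s') − ord('a') = 44
'h': a..z range, 26 + ord('h') − ord('a') = 33
'u': a..z range, 26 + ord('u') − ord('a') = 46
'E': A..Z range, ord('E') − ord('A') = 4
'S': A..Z range, ord('S') − ord('A') = 18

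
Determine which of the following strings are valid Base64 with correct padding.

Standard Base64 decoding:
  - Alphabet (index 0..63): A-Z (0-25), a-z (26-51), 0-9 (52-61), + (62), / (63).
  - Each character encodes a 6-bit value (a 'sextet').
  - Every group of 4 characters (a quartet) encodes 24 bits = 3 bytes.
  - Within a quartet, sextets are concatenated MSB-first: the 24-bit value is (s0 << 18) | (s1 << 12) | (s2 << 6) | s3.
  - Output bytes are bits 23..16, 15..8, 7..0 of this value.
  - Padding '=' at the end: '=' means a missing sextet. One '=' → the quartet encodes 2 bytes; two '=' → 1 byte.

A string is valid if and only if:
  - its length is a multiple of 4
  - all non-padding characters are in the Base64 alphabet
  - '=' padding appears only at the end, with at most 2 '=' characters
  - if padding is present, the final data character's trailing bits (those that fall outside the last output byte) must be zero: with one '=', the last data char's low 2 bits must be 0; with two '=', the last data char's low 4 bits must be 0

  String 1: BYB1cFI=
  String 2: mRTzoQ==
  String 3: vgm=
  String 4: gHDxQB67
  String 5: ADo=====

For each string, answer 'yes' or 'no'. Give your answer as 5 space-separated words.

String 1: 'BYB1cFI=' → valid
String 2: 'mRTzoQ==' → valid
String 3: 'vgm=' → invalid (bad trailing bits)
String 4: 'gHDxQB67' → valid
String 5: 'ADo=====' → invalid (5 pad chars (max 2))

Answer: yes yes no yes no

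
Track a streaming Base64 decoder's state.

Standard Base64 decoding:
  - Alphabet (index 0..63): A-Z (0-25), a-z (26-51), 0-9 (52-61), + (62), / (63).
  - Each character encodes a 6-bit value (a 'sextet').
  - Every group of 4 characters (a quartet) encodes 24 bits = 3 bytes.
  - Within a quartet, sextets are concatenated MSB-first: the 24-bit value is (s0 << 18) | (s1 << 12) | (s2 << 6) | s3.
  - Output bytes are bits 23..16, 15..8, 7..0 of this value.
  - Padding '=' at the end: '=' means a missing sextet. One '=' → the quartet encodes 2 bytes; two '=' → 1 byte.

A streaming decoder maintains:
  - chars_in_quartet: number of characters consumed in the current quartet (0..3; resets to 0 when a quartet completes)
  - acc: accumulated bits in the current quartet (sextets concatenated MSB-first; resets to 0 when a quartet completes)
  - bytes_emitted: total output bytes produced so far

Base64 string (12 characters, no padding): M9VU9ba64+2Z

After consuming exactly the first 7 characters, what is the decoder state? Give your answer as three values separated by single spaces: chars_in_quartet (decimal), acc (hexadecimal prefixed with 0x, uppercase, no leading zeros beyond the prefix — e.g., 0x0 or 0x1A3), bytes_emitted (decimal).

Answer: 3 0x3D6DA 3

Derivation:
After char 0 ('M'=12): chars_in_quartet=1 acc=0xC bytes_emitted=0
After char 1 ('9'=61): chars_in_quartet=2 acc=0x33D bytes_emitted=0
After char 2 ('V'=21): chars_in_quartet=3 acc=0xCF55 bytes_emitted=0
After char 3 ('U'=20): chars_in_quartet=4 acc=0x33D554 -> emit 33 D5 54, reset; bytes_emitted=3
After char 4 ('9'=61): chars_in_quartet=1 acc=0x3D bytes_emitted=3
After char 5 ('b'=27): chars_in_quartet=2 acc=0xF5B bytes_emitted=3
After char 6 ('a'=26): chars_in_quartet=3 acc=0x3D6DA bytes_emitted=3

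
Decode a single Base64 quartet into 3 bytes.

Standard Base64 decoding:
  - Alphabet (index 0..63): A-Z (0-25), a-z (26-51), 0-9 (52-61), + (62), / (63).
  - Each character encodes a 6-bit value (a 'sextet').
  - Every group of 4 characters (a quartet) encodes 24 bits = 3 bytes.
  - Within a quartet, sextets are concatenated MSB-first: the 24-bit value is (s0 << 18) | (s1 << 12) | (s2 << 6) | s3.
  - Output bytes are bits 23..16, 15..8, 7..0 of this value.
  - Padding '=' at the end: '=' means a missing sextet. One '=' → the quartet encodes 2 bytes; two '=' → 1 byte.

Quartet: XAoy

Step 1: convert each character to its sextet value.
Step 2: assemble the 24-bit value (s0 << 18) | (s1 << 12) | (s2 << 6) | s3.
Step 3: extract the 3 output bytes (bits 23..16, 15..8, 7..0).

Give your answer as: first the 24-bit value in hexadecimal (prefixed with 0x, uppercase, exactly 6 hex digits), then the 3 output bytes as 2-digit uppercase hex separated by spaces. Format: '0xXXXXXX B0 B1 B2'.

Answer: 0x5C0A32 5C 0A 32

Derivation:
Sextets: X=23, A=0, o=40, y=50
24-bit: (23<<18) | (0<<12) | (40<<6) | 50
      = 0x5C0000 | 0x000000 | 0x000A00 | 0x000032
      = 0x5C0A32
Bytes: (v>>16)&0xFF=5C, (v>>8)&0xFF=0A, v&0xFF=32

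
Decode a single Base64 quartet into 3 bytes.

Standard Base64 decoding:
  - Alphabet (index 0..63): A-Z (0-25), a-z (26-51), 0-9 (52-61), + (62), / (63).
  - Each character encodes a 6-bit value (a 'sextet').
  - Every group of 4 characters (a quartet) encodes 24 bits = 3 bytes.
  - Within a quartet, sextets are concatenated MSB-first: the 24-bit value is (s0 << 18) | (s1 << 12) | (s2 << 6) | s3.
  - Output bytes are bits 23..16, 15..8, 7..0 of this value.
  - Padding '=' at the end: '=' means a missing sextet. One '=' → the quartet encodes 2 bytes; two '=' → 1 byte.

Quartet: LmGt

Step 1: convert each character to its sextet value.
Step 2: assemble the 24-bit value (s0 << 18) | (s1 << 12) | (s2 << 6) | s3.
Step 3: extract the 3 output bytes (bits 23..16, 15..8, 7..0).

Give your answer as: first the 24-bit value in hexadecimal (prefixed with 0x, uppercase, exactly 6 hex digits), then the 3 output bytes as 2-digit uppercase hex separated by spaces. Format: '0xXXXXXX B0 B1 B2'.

Answer: 0x2E61AD 2E 61 AD

Derivation:
Sextets: L=11, m=38, G=6, t=45
24-bit: (11<<18) | (38<<12) | (6<<6) | 45
      = 0x2C0000 | 0x026000 | 0x000180 | 0x00002D
      = 0x2E61AD
Bytes: (v>>16)&0xFF=2E, (v>>8)&0xFF=61, v&0xFF=AD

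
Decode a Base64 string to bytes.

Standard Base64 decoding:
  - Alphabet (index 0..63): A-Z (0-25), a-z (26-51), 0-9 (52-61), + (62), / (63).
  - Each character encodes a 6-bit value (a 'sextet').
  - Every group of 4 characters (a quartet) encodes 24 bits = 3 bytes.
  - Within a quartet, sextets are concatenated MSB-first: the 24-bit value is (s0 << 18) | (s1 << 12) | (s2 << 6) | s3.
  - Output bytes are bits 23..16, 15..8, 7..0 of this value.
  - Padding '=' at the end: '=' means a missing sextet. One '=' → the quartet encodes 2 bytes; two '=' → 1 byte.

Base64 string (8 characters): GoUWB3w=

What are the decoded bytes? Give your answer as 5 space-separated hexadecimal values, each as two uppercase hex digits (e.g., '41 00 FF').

Answer: 1A 85 16 07 7C

Derivation:
After char 0 ('G'=6): chars_in_quartet=1 acc=0x6 bytes_emitted=0
After char 1 ('o'=40): chars_in_quartet=2 acc=0x1A8 bytes_emitted=0
After char 2 ('U'=20): chars_in_quartet=3 acc=0x6A14 bytes_emitted=0
After char 3 ('W'=22): chars_in_quartet=4 acc=0x1A8516 -> emit 1A 85 16, reset; bytes_emitted=3
After char 4 ('B'=1): chars_in_quartet=1 acc=0x1 bytes_emitted=3
After char 5 ('3'=55): chars_in_quartet=2 acc=0x77 bytes_emitted=3
After char 6 ('w'=48): chars_in_quartet=3 acc=0x1DF0 bytes_emitted=3
Padding '=': partial quartet acc=0x1DF0 -> emit 07 7C; bytes_emitted=5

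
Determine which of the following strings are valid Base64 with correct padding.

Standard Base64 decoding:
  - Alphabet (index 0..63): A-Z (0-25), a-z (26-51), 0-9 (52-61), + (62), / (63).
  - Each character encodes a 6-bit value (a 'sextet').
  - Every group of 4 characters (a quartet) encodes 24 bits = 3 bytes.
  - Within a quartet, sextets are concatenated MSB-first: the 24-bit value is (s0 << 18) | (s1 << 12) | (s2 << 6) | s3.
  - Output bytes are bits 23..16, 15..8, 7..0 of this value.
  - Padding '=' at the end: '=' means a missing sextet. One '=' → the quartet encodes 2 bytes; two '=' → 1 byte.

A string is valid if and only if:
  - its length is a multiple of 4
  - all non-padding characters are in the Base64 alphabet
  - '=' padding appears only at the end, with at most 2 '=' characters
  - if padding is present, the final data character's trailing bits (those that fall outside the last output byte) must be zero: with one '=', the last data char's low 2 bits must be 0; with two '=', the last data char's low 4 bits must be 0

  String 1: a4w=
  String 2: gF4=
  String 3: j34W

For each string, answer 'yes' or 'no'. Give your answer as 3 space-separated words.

Answer: yes yes yes

Derivation:
String 1: 'a4w=' → valid
String 2: 'gF4=' → valid
String 3: 'j34W' → valid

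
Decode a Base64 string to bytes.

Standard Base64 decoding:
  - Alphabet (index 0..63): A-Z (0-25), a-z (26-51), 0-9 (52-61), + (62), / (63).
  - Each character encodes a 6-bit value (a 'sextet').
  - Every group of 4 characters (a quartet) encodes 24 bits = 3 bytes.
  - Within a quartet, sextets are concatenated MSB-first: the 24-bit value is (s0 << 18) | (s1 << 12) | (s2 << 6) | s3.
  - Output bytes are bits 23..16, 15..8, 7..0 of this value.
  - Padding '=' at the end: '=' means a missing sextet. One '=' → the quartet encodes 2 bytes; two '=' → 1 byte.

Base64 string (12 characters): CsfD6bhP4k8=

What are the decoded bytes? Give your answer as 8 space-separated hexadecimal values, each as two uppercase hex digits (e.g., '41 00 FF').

Answer: 0A C7 C3 E9 B8 4F E2 4F

Derivation:
After char 0 ('C'=2): chars_in_quartet=1 acc=0x2 bytes_emitted=0
After char 1 ('s'=44): chars_in_quartet=2 acc=0xAC bytes_emitted=0
After char 2 ('f'=31): chars_in_quartet=3 acc=0x2B1F bytes_emitted=0
After char 3 ('D'=3): chars_in_quartet=4 acc=0xAC7C3 -> emit 0A C7 C3, reset; bytes_emitted=3
After char 4 ('6'=58): chars_in_quartet=1 acc=0x3A bytes_emitted=3
After char 5 ('b'=27): chars_in_quartet=2 acc=0xE9B bytes_emitted=3
After char 6 ('h'=33): chars_in_quartet=3 acc=0x3A6E1 bytes_emitted=3
After char 7 ('P'=15): chars_in_quartet=4 acc=0xE9B84F -> emit E9 B8 4F, reset; bytes_emitted=6
After char 8 ('4'=56): chars_in_quartet=1 acc=0x38 bytes_emitted=6
After char 9 ('k'=36): chars_in_quartet=2 acc=0xE24 bytes_emitted=6
After char 10 ('8'=60): chars_in_quartet=3 acc=0x3893C bytes_emitted=6
Padding '=': partial quartet acc=0x3893C -> emit E2 4F; bytes_emitted=8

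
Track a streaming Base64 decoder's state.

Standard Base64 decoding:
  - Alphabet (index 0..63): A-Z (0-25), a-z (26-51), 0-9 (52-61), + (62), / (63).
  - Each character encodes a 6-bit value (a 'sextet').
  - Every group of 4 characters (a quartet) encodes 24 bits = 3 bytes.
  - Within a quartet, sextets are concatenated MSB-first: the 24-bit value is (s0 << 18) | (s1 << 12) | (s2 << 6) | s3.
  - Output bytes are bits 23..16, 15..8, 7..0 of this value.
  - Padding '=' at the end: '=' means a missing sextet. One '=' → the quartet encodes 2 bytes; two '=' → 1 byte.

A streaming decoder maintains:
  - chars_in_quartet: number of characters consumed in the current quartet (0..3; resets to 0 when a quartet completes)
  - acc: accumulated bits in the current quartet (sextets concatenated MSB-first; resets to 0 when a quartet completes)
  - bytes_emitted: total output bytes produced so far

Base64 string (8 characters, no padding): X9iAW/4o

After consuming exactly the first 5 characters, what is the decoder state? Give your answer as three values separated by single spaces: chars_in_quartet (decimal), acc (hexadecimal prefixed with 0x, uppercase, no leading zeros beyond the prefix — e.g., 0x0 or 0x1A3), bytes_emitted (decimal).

Answer: 1 0x16 3

Derivation:
After char 0 ('X'=23): chars_in_quartet=1 acc=0x17 bytes_emitted=0
After char 1 ('9'=61): chars_in_quartet=2 acc=0x5FD bytes_emitted=0
After char 2 ('i'=34): chars_in_quartet=3 acc=0x17F62 bytes_emitted=0
After char 3 ('A'=0): chars_in_quartet=4 acc=0x5FD880 -> emit 5F D8 80, reset; bytes_emitted=3
After char 4 ('W'=22): chars_in_quartet=1 acc=0x16 bytes_emitted=3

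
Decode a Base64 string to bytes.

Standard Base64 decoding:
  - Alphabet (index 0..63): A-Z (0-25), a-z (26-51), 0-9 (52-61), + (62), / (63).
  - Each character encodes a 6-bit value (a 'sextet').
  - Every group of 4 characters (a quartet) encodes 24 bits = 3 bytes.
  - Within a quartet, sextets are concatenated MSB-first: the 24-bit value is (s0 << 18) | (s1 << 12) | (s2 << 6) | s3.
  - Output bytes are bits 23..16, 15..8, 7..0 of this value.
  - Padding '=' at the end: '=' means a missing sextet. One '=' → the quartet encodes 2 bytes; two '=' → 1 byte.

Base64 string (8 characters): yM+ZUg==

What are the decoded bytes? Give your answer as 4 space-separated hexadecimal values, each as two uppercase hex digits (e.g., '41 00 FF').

After char 0 ('y'=50): chars_in_quartet=1 acc=0x32 bytes_emitted=0
After char 1 ('M'=12): chars_in_quartet=2 acc=0xC8C bytes_emitted=0
After char 2 ('+'=62): chars_in_quartet=3 acc=0x3233E bytes_emitted=0
After char 3 ('Z'=25): chars_in_quartet=4 acc=0xC8CF99 -> emit C8 CF 99, reset; bytes_emitted=3
After char 4 ('U'=20): chars_in_quartet=1 acc=0x14 bytes_emitted=3
After char 5 ('g'=32): chars_in_quartet=2 acc=0x520 bytes_emitted=3
Padding '==': partial quartet acc=0x520 -> emit 52; bytes_emitted=4

Answer: C8 CF 99 52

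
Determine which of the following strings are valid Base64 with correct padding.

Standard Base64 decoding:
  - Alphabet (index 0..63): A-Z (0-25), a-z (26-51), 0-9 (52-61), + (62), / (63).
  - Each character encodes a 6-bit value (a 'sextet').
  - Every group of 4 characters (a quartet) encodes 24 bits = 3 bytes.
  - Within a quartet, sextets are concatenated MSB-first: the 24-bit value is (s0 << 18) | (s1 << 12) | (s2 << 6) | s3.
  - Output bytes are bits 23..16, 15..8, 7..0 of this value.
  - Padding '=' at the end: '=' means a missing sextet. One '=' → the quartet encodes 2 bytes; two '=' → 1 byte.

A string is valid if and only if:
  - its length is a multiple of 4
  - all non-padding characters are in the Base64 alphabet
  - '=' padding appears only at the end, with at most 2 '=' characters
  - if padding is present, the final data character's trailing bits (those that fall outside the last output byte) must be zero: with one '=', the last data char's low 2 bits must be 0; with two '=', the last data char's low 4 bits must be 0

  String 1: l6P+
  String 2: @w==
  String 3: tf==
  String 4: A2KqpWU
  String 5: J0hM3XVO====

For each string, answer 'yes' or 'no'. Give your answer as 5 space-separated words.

String 1: 'l6P+' → valid
String 2: '@w==' → invalid (bad char(s): ['@'])
String 3: 'tf==' → invalid (bad trailing bits)
String 4: 'A2KqpWU' → invalid (len=7 not mult of 4)
String 5: 'J0hM3XVO====' → invalid (4 pad chars (max 2))

Answer: yes no no no no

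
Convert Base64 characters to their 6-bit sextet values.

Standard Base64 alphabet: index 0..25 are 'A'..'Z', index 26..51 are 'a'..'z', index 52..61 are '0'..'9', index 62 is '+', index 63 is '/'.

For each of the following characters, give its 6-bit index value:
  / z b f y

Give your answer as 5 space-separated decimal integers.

Answer: 63 51 27 31 50

Derivation:
'/': index 63
'z': a..z range, 26 + ord('z') − ord('a') = 51
'b': a..z range, 26 + ord('b') − ord('a') = 27
'f': a..z range, 26 + ord('f') − ord('a') = 31
'y': a..z range, 26 + ord('y') − ord('a') = 50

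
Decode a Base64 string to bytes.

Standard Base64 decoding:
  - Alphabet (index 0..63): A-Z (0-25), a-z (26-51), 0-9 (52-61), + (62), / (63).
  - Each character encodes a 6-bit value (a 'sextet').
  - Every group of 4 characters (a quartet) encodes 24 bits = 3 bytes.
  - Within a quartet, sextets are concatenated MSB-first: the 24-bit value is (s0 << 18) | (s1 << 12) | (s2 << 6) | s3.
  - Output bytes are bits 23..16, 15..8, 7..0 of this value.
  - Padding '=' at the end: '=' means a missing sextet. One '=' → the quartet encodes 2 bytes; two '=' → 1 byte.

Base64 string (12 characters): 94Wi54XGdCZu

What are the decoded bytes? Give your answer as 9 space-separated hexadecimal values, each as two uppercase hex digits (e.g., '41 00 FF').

After char 0 ('9'=61): chars_in_quartet=1 acc=0x3D bytes_emitted=0
After char 1 ('4'=56): chars_in_quartet=2 acc=0xF78 bytes_emitted=0
After char 2 ('W'=22): chars_in_quartet=3 acc=0x3DE16 bytes_emitted=0
After char 3 ('i'=34): chars_in_quartet=4 acc=0xF785A2 -> emit F7 85 A2, reset; bytes_emitted=3
After char 4 ('5'=57): chars_in_quartet=1 acc=0x39 bytes_emitted=3
After char 5 ('4'=56): chars_in_quartet=2 acc=0xE78 bytes_emitted=3
After char 6 ('X'=23): chars_in_quartet=3 acc=0x39E17 bytes_emitted=3
After char 7 ('G'=6): chars_in_quartet=4 acc=0xE785C6 -> emit E7 85 C6, reset; bytes_emitted=6
After char 8 ('d'=29): chars_in_quartet=1 acc=0x1D bytes_emitted=6
After char 9 ('C'=2): chars_in_quartet=2 acc=0x742 bytes_emitted=6
After char 10 ('Z'=25): chars_in_quartet=3 acc=0x1D099 bytes_emitted=6
After char 11 ('u'=46): chars_in_quartet=4 acc=0x74266E -> emit 74 26 6E, reset; bytes_emitted=9

Answer: F7 85 A2 E7 85 C6 74 26 6E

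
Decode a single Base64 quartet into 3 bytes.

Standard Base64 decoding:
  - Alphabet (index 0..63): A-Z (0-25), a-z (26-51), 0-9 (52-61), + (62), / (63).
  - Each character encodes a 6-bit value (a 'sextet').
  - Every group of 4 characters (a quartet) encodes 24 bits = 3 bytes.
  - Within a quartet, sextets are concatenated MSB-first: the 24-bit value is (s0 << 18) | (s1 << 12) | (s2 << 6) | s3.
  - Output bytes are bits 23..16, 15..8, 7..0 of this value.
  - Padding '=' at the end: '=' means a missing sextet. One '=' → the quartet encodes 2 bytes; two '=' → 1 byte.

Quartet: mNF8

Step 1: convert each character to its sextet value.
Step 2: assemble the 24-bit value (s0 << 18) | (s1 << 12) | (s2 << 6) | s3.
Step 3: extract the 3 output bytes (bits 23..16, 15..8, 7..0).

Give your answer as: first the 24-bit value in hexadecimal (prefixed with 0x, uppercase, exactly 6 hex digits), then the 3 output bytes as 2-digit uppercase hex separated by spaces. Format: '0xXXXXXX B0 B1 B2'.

Sextets: m=38, N=13, F=5, 8=60
24-bit: (38<<18) | (13<<12) | (5<<6) | 60
      = 0x980000 | 0x00D000 | 0x000140 | 0x00003C
      = 0x98D17C
Bytes: (v>>16)&0xFF=98, (v>>8)&0xFF=D1, v&0xFF=7C

Answer: 0x98D17C 98 D1 7C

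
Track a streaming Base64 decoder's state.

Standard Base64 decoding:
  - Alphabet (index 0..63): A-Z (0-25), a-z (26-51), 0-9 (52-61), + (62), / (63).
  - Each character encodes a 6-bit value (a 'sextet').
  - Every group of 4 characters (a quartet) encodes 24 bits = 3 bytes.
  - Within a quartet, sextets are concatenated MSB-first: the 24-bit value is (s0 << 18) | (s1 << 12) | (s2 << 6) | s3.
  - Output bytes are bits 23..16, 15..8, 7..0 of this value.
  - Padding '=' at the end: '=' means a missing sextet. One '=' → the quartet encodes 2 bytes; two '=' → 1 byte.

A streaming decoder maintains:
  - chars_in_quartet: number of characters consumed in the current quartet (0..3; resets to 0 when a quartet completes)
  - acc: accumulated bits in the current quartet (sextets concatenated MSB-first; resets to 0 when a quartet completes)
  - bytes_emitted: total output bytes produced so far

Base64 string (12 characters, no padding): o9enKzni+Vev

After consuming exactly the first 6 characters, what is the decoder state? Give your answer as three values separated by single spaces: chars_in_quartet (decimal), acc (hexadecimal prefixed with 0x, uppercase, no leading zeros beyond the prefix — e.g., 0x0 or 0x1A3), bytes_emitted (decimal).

After char 0 ('o'=40): chars_in_quartet=1 acc=0x28 bytes_emitted=0
After char 1 ('9'=61): chars_in_quartet=2 acc=0xA3D bytes_emitted=0
After char 2 ('e'=30): chars_in_quartet=3 acc=0x28F5E bytes_emitted=0
After char 3 ('n'=39): chars_in_quartet=4 acc=0xA3D7A7 -> emit A3 D7 A7, reset; bytes_emitted=3
After char 4 ('K'=10): chars_in_quartet=1 acc=0xA bytes_emitted=3
After char 5 ('z'=51): chars_in_quartet=2 acc=0x2B3 bytes_emitted=3

Answer: 2 0x2B3 3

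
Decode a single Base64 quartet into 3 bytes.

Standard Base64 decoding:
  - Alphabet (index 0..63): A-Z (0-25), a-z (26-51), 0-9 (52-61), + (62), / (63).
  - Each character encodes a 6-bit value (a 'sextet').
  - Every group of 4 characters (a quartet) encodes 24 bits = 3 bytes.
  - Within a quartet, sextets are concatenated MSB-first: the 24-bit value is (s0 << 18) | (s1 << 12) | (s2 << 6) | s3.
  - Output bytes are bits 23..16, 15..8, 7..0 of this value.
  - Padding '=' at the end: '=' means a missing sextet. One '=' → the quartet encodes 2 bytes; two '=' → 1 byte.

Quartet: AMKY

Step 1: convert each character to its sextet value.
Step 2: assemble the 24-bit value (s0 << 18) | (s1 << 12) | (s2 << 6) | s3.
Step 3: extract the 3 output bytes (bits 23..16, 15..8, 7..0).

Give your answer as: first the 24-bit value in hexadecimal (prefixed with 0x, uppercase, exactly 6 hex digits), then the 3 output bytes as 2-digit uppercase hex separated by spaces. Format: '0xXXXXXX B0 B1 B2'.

Answer: 0x00C298 00 C2 98

Derivation:
Sextets: A=0, M=12, K=10, Y=24
24-bit: (0<<18) | (12<<12) | (10<<6) | 24
      = 0x000000 | 0x00C000 | 0x000280 | 0x000018
      = 0x00C298
Bytes: (v>>16)&0xFF=00, (v>>8)&0xFF=C2, v&0xFF=98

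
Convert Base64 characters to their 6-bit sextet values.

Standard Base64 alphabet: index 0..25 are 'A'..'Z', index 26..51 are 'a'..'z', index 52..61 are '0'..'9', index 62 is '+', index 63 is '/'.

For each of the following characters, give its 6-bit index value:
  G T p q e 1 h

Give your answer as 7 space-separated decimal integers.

'G': A..Z range, ord('G') − ord('A') = 6
'T': A..Z range, ord('T') − ord('A') = 19
'p': a..z range, 26 + ord('p') − ord('a') = 41
'q': a..z range, 26 + ord('q') − ord('a') = 42
'e': a..z range, 26 + ord('e') − ord('a') = 30
'1': 0..9 range, 52 + ord('1') − ord('0') = 53
'h': a..z range, 26 + ord('h') − ord('a') = 33

Answer: 6 19 41 42 30 53 33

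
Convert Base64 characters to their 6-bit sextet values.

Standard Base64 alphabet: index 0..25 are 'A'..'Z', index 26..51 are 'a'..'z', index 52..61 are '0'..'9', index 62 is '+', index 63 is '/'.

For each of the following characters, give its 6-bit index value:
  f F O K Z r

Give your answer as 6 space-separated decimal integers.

Answer: 31 5 14 10 25 43

Derivation:
'f': a..z range, 26 + ord('f') − ord('a') = 31
'F': A..Z range, ord('F') − ord('A') = 5
'O': A..Z range, ord('O') − ord('A') = 14
'K': A..Z range, ord('K') − ord('A') = 10
'Z': A..Z range, ord('Z') − ord('A') = 25
'r': a..z range, 26 + ord('r') − ord('a') = 43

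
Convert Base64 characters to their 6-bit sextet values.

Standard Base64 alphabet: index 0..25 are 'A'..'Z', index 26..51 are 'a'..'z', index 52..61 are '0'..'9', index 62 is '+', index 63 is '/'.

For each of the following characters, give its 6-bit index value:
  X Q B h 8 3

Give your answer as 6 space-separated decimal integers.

Answer: 23 16 1 33 60 55

Derivation:
'X': A..Z range, ord('X') − ord('A') = 23
'Q': A..Z range, ord('Q') − ord('A') = 16
'B': A..Z range, ord('B') − ord('A') = 1
'h': a..z range, 26 + ord('h') − ord('a') = 33
'8': 0..9 range, 52 + ord('8') − ord('0') = 60
'3': 0..9 range, 52 + ord('3') − ord('0') = 55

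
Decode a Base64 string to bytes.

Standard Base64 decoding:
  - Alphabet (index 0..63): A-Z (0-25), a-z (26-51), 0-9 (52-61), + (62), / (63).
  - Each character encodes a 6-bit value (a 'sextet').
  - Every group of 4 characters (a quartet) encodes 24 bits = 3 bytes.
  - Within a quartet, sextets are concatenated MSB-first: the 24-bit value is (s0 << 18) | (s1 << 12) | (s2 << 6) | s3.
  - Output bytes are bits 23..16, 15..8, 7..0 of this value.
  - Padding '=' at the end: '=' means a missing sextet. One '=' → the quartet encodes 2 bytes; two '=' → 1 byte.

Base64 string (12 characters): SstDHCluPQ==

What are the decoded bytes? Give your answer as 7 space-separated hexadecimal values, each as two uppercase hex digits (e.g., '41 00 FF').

Answer: 4A CB 43 1C 29 6E 3D

Derivation:
After char 0 ('S'=18): chars_in_quartet=1 acc=0x12 bytes_emitted=0
After char 1 ('s'=44): chars_in_quartet=2 acc=0x4AC bytes_emitted=0
After char 2 ('t'=45): chars_in_quartet=3 acc=0x12B2D bytes_emitted=0
After char 3 ('D'=3): chars_in_quartet=4 acc=0x4ACB43 -> emit 4A CB 43, reset; bytes_emitted=3
After char 4 ('H'=7): chars_in_quartet=1 acc=0x7 bytes_emitted=3
After char 5 ('C'=2): chars_in_quartet=2 acc=0x1C2 bytes_emitted=3
After char 6 ('l'=37): chars_in_quartet=3 acc=0x70A5 bytes_emitted=3
After char 7 ('u'=46): chars_in_quartet=4 acc=0x1C296E -> emit 1C 29 6E, reset; bytes_emitted=6
After char 8 ('P'=15): chars_in_quartet=1 acc=0xF bytes_emitted=6
After char 9 ('Q'=16): chars_in_quartet=2 acc=0x3D0 bytes_emitted=6
Padding '==': partial quartet acc=0x3D0 -> emit 3D; bytes_emitted=7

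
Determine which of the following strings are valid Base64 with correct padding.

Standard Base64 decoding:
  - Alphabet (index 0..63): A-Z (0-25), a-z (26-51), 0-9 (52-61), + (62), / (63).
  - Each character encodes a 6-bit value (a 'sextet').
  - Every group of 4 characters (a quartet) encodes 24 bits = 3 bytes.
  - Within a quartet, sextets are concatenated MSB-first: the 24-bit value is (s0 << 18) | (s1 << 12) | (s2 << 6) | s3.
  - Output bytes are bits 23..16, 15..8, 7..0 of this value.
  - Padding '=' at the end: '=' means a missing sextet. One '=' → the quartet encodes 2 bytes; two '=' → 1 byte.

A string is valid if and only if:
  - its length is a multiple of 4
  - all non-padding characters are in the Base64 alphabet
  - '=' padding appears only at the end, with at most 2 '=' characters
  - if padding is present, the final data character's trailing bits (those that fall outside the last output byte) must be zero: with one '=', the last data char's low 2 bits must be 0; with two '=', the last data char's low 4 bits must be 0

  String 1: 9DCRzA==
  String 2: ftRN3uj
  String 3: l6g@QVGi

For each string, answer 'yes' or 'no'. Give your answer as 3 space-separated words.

String 1: '9DCRzA==' → valid
String 2: 'ftRN3uj' → invalid (len=7 not mult of 4)
String 3: 'l6g@QVGi' → invalid (bad char(s): ['@'])

Answer: yes no no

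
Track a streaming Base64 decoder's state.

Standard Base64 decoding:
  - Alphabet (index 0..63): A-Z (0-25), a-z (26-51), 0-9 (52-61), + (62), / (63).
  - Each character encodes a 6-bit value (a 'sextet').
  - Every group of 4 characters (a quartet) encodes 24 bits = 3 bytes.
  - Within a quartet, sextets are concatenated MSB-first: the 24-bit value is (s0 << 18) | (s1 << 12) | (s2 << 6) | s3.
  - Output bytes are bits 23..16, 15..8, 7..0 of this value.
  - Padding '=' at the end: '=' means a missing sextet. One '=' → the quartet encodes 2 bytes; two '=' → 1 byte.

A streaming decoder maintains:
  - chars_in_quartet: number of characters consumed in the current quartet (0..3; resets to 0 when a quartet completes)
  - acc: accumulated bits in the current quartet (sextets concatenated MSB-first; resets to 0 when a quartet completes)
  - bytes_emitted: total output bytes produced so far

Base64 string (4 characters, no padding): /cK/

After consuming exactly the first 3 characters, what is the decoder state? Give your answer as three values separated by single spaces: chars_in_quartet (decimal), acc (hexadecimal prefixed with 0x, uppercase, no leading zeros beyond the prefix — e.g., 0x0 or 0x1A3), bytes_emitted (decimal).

After char 0 ('/'=63): chars_in_quartet=1 acc=0x3F bytes_emitted=0
After char 1 ('c'=28): chars_in_quartet=2 acc=0xFDC bytes_emitted=0
After char 2 ('K'=10): chars_in_quartet=3 acc=0x3F70A bytes_emitted=0

Answer: 3 0x3F70A 0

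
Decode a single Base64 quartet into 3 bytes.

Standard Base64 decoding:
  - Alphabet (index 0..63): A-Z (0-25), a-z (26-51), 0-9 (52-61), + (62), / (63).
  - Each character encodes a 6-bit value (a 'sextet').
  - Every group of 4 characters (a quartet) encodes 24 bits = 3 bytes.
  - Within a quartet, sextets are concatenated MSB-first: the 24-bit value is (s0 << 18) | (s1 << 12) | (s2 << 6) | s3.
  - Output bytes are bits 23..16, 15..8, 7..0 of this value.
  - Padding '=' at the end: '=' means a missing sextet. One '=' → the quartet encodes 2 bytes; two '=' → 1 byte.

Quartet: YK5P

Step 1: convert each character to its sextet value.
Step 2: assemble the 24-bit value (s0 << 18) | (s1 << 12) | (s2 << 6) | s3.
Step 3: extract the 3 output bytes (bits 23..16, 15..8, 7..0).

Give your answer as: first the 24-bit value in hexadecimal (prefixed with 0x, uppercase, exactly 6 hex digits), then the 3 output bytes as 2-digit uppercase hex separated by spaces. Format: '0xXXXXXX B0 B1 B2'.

Sextets: Y=24, K=10, 5=57, P=15
24-bit: (24<<18) | (10<<12) | (57<<6) | 15
      = 0x600000 | 0x00A000 | 0x000E40 | 0x00000F
      = 0x60AE4F
Bytes: (v>>16)&0xFF=60, (v>>8)&0xFF=AE, v&0xFF=4F

Answer: 0x60AE4F 60 AE 4F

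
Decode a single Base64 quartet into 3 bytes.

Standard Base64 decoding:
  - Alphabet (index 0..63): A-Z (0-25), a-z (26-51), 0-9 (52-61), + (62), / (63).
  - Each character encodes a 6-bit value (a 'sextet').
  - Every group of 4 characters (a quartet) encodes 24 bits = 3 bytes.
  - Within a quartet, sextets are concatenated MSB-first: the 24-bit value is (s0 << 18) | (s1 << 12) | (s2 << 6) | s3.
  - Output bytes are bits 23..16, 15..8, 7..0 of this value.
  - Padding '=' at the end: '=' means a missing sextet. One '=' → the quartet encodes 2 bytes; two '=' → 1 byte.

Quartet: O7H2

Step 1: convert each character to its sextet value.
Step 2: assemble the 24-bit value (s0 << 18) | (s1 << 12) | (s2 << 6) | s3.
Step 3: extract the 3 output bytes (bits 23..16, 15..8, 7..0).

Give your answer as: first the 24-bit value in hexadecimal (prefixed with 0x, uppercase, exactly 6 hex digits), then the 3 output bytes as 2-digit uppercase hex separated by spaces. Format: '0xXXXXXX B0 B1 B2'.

Answer: 0x3BB1F6 3B B1 F6

Derivation:
Sextets: O=14, 7=59, H=7, 2=54
24-bit: (14<<18) | (59<<12) | (7<<6) | 54
      = 0x380000 | 0x03B000 | 0x0001C0 | 0x000036
      = 0x3BB1F6
Bytes: (v>>16)&0xFF=3B, (v>>8)&0xFF=B1, v&0xFF=F6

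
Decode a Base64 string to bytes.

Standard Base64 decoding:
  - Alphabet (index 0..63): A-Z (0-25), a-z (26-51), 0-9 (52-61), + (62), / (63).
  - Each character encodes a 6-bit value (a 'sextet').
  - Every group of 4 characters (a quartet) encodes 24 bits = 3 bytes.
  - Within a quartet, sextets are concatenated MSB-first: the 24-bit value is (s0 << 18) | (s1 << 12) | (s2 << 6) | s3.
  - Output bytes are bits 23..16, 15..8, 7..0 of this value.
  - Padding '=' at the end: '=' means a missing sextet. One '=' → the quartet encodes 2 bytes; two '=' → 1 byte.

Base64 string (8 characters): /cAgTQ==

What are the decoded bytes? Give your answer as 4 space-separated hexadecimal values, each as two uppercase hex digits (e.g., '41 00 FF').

After char 0 ('/'=63): chars_in_quartet=1 acc=0x3F bytes_emitted=0
After char 1 ('c'=28): chars_in_quartet=2 acc=0xFDC bytes_emitted=0
After char 2 ('A'=0): chars_in_quartet=3 acc=0x3F700 bytes_emitted=0
After char 3 ('g'=32): chars_in_quartet=4 acc=0xFDC020 -> emit FD C0 20, reset; bytes_emitted=3
After char 4 ('T'=19): chars_in_quartet=1 acc=0x13 bytes_emitted=3
After char 5 ('Q'=16): chars_in_quartet=2 acc=0x4D0 bytes_emitted=3
Padding '==': partial quartet acc=0x4D0 -> emit 4D; bytes_emitted=4

Answer: FD C0 20 4D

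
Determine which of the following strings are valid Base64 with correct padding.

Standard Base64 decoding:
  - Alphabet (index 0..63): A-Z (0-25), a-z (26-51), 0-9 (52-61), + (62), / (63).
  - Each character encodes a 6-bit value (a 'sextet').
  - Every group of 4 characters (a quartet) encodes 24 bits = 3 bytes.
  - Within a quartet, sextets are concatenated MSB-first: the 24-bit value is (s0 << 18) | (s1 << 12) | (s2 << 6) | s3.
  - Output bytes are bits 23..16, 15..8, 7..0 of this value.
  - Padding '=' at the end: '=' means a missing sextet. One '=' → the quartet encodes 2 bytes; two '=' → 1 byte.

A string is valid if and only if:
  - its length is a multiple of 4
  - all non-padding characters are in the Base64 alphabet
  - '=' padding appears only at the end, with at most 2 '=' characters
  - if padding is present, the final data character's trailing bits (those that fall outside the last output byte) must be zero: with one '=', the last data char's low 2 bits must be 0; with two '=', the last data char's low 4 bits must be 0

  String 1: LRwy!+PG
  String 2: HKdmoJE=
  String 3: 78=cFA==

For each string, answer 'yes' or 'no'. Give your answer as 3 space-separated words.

String 1: 'LRwy!+PG' → invalid (bad char(s): ['!'])
String 2: 'HKdmoJE=' → valid
String 3: '78=cFA==' → invalid (bad char(s): ['=']; '=' in middle)

Answer: no yes no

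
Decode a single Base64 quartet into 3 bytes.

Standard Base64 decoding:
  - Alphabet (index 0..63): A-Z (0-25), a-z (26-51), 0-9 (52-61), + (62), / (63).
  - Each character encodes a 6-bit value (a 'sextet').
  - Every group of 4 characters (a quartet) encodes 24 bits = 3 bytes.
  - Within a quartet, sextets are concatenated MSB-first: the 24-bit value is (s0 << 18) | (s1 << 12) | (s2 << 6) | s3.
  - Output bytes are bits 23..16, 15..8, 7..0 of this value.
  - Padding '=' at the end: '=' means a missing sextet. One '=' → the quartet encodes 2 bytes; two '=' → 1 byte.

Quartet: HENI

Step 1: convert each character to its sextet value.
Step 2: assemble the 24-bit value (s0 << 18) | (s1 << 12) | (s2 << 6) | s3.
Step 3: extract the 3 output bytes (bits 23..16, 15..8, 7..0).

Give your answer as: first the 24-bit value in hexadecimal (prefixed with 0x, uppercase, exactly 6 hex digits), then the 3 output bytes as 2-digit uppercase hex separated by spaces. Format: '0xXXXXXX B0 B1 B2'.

Answer: 0x1C4348 1C 43 48

Derivation:
Sextets: H=7, E=4, N=13, I=8
24-bit: (7<<18) | (4<<12) | (13<<6) | 8
      = 0x1C0000 | 0x004000 | 0x000340 | 0x000008
      = 0x1C4348
Bytes: (v>>16)&0xFF=1C, (v>>8)&0xFF=43, v&0xFF=48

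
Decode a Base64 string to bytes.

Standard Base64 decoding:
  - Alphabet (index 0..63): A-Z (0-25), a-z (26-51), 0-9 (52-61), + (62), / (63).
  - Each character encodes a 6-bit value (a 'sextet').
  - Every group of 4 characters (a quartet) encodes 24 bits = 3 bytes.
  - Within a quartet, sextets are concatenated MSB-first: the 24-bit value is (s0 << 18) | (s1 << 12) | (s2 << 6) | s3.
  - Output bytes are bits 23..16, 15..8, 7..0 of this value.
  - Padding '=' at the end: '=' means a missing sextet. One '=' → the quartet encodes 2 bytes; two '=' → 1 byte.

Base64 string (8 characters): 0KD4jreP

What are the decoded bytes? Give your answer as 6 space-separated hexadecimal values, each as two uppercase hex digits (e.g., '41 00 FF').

After char 0 ('0'=52): chars_in_quartet=1 acc=0x34 bytes_emitted=0
After char 1 ('K'=10): chars_in_quartet=2 acc=0xD0A bytes_emitted=0
After char 2 ('D'=3): chars_in_quartet=3 acc=0x34283 bytes_emitted=0
After char 3 ('4'=56): chars_in_quartet=4 acc=0xD0A0F8 -> emit D0 A0 F8, reset; bytes_emitted=3
After char 4 ('j'=35): chars_in_quartet=1 acc=0x23 bytes_emitted=3
After char 5 ('r'=43): chars_in_quartet=2 acc=0x8EB bytes_emitted=3
After char 6 ('e'=30): chars_in_quartet=3 acc=0x23ADE bytes_emitted=3
After char 7 ('P'=15): chars_in_quartet=4 acc=0x8EB78F -> emit 8E B7 8F, reset; bytes_emitted=6

Answer: D0 A0 F8 8E B7 8F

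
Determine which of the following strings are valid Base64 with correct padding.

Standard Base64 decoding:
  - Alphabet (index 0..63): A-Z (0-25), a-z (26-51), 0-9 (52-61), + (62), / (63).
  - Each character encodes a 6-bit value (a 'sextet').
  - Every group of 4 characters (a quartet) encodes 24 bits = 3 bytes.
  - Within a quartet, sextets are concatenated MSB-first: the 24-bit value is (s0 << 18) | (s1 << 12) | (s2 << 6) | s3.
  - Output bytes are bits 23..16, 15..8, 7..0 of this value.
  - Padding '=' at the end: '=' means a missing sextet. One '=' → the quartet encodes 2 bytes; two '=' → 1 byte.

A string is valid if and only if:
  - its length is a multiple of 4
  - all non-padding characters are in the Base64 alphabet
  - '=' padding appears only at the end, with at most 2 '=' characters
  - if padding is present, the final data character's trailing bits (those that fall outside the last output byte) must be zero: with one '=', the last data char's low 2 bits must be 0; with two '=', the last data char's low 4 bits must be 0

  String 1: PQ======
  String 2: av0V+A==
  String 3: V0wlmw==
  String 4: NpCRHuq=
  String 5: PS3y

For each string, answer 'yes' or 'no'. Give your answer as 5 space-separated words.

String 1: 'PQ======' → invalid (6 pad chars (max 2))
String 2: 'av0V+A==' → valid
String 3: 'V0wlmw==' → valid
String 4: 'NpCRHuq=' → invalid (bad trailing bits)
String 5: 'PS3y' → valid

Answer: no yes yes no yes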